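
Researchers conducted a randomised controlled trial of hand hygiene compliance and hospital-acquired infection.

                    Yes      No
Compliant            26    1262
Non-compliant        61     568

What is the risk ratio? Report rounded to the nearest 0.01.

Cells: a = 26, b = 1262, c = 61, d = 568.
Risk in exposed = 26/1288 = 0.02019; risk in unexposed = 61/629 = 0.09698.
RR = 0.02019 / 0.09698 = 0.20815
The risk is 79% lower among the exposed than among the unexposed.

0.21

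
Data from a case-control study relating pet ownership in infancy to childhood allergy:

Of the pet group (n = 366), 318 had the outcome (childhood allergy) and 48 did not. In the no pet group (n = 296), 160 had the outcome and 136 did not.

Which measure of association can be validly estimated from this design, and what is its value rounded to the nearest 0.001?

5.631

From the description: a = 318, b = 48, c = 160, d = 136.
This is a case-control study: participants were sampled on outcome status, so risks in the source population cannot be estimated directly — relative risk is not valid here. The odds ratio is the appropriate measure.
OR = (a·d)/(b·c) = (318 × 136) / (48 × 160) = 43248 / 7680 = 5.63125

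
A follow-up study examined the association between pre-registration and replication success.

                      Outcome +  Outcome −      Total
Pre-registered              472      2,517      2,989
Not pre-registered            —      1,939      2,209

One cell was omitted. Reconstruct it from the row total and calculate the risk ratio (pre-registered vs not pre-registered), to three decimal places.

The missing cell is in the unexposed row: 2209 − 1939 = 270.
So a = 472, b = 2517, c = 270, d = 1939.
RR = [a/(a+b)] / [c/(c+d)] = (472/2989) / (270/2209) = 0.15791/0.12223 = 1.29196

1.292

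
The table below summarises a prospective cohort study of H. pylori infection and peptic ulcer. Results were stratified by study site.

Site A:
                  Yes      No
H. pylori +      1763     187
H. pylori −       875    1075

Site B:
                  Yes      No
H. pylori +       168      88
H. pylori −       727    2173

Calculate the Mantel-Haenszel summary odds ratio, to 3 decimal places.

OR_MH = Σ(aᵢdᵢ/nᵢ) / Σ(bᵢcᵢ/nᵢ), where nᵢ is the stratum total.
Stratum 1 (Site A): n = 3900; a·d/n = 1763·1075/3900 = 485.9551; b·c/n = 187·875/3900 = 41.9551
Stratum 2 (Site B): n = 3156; a·d/n = 168·2173/3156 = 115.6730; b·c/n = 88·727/3156 = 20.2712
OR_MH = (485.9551 + 115.6730) / (41.9551 + 20.2712) = 601.6281 / 62.2264 = 9.66838

9.668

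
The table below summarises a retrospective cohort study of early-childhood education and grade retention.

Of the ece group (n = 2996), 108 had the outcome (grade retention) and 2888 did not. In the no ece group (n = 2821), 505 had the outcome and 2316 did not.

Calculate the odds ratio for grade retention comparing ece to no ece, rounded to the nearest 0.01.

0.17

From the description: a = 108, b = 2888, c = 505, d = 2316.
OR = (a·d)/(b·c) = (108 × 2316) / (2888 × 505) = 250128 / 1458440 = 0.17150
Exposure is associated with lower odds of grade retention (OR = 0.17 < 1).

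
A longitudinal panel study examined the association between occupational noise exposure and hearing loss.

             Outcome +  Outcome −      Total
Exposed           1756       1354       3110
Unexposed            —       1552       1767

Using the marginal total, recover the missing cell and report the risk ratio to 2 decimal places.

4.64

The missing cell is in the unexposed row: 1767 − 1552 = 215.
So a = 1756, b = 1354, c = 215, d = 1552.
RR = [a/(a+b)] / [c/(c+d)] = (1756/3110) / (215/1767) = 0.56463/0.12168 = 4.64047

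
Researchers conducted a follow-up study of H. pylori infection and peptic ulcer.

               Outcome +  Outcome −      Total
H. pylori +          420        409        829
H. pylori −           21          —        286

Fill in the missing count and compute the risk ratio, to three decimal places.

The missing cell is in the unexposed row: 286 − 21 = 265.
So a = 420, b = 409, c = 21, d = 265.
RR = [a/(a+b)] / [c/(c+d)] = (420/829) / (21/286) = 0.50663/0.07343 = 6.89988

6.900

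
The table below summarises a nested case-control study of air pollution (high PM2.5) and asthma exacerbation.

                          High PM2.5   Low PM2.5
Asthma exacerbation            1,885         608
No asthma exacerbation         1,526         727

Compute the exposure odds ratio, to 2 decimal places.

Reading the table with exposure as columns: a = 1885 (High PM2.5, case), b = 1526 (High PM2.5, non-case), c = 608 (Low PM2.5, case), d = 727.
OR = (a·d)/(b·c) = (1885 × 727) / (1526 × 608) = 1370395 / 927808 = 1.47702
The odds of asthma exacerbation are about 1.48 times as high in the high pm2.5 group.

1.48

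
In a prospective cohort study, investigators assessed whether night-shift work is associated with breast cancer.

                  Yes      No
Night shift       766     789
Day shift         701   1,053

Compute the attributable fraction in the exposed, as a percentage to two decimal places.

18.87

Cells: a = 766, b = 789, c = 701, d = 1053.
Risk in exposed = 766/1555 = 0.49260; risk in unexposed = 701/1754 = 0.39966.
RR = 0.49260/0.39966 = 1.23257
AR% = (RR − 1)/RR × 100 = (1.23257 − 1)/1.23257 × 100 = 18.8684%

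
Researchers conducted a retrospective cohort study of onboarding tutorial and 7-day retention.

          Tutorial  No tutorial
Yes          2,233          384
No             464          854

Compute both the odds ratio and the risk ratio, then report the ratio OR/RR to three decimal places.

4.010

Reading the table with exposure as columns: a = 2233 (Tutorial, case), b = 464 (Tutorial, non-case), c = 384 (No tutorial, case), d = 854.
OR = (2233·854)/(464·384) = 1906982/178176 = 10.70280
Risk in exposed = 2233/2697 = 0.82796; risk in unexposed = 384/1238 = 0.31018; RR = 2.66930
OR/RR = 10.70280 / 2.66930 = 4.00959
The outcome is not rare, so the OR lies further from 1 than the RR.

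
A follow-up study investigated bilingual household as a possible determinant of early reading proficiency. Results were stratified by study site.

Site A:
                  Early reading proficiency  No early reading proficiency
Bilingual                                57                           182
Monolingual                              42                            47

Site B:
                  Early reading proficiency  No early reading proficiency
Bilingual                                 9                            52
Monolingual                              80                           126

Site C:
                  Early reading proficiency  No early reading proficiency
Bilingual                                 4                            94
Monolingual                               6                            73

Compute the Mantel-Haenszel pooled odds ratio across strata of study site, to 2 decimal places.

OR_MH = Σ(aᵢdᵢ/nᵢ) / Σ(bᵢcᵢ/nᵢ), where nᵢ is the stratum total.
Stratum 1 (Site A): n = 328; a·d/n = 57·47/328 = 8.1677; b·c/n = 182·42/328 = 23.3049
Stratum 2 (Site B): n = 267; a·d/n = 9·126/267 = 4.2472; b·c/n = 52·80/267 = 15.5805
Stratum 3 (Site C): n = 177; a·d/n = 4·73/177 = 1.6497; b·c/n = 94·6/177 = 3.1864
OR_MH = (8.1677 + 4.2472 + 1.6497) / (23.3049 + 15.5805 + 3.1864) = 14.0646 / 42.0718 = 0.33430

0.33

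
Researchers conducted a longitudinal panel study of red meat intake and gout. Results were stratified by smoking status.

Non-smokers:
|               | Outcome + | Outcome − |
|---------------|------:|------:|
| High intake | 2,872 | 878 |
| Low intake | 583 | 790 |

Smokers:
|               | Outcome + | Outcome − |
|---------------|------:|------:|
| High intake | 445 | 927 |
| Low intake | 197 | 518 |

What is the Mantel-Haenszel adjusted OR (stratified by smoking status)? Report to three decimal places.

2.952

OR_MH = Σ(aᵢdᵢ/nᵢ) / Σ(bᵢcᵢ/nᵢ), where nᵢ is the stratum total.
Stratum 1 (Non-smokers): n = 5123; a·d/n = 2872·790/5123 = 442.8811; b·c/n = 878·583/5123 = 99.9168
Stratum 2 (Smokers): n = 2087; a·d/n = 445·518/2087 = 110.4504; b·c/n = 927·197/2087 = 87.5031
OR_MH = (442.8811 + 110.4504) / (99.9168 + 87.5031) = 553.3315 / 187.4200 = 2.95236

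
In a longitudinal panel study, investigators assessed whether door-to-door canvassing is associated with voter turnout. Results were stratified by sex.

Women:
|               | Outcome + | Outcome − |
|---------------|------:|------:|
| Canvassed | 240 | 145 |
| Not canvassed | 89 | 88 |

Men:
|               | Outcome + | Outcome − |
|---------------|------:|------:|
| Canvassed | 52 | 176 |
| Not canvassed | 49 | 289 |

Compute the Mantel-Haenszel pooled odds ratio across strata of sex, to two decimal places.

1.68

OR_MH = Σ(aᵢdᵢ/nᵢ) / Σ(bᵢcᵢ/nᵢ), where nᵢ is the stratum total.
Stratum 1 (Women): n = 562; a·d/n = 240·88/562 = 37.5801; b·c/n = 145·89/562 = 22.9626
Stratum 2 (Men): n = 566; a·d/n = 52·289/566 = 26.5512; b·c/n = 176·49/566 = 15.2367
OR_MH = (37.5801 + 26.5512) / (22.9626 + 15.2367) = 64.1313 / 38.1994 = 1.67886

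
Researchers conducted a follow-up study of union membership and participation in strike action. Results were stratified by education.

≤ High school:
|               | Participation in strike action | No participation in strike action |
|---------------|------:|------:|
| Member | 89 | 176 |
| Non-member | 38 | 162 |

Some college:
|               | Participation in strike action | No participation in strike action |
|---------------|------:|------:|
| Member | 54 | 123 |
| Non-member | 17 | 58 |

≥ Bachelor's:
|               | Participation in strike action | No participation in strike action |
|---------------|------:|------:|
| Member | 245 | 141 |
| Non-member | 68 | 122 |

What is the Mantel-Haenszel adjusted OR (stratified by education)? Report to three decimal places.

2.424

OR_MH = Σ(aᵢdᵢ/nᵢ) / Σ(bᵢcᵢ/nᵢ), where nᵢ is the stratum total.
Stratum 1 (≤ High school): n = 465; a·d/n = 89·162/465 = 31.0065; b·c/n = 176·38/465 = 14.3828
Stratum 2 (Some college): n = 252; a·d/n = 54·58/252 = 12.4286; b·c/n = 123·17/252 = 8.2976
Stratum 3 (≥ Bachelor's): n = 576; a·d/n = 245·122/576 = 51.8924; b·c/n = 141·68/576 = 16.6458
OR_MH = (31.0065 + 12.4286 + 51.8924) / (14.3828 + 8.2976 + 16.6458) = 95.3274 / 39.3262 = 2.42401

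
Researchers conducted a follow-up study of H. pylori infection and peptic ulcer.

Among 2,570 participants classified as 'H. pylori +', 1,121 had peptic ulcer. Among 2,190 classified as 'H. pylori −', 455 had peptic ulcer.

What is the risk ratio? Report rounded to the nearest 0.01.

2.10

From the description: a = 1121, b = 1449, c = 455, d = 1735.
Risk in exposed = 1121/2570 = 0.43619; risk in unexposed = 455/2190 = 0.20776.
RR = 0.43619 / 0.20776 = 2.09945
The risk among the exposed is 2.10 times that among the unexposed.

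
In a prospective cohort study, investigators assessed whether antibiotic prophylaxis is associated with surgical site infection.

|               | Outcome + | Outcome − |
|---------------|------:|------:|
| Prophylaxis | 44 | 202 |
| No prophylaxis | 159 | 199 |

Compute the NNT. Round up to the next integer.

4

Risk in treated group = 44/246 = 0.17886; risk in control = 159/358 = 0.44413.
Absolute risk reduction = 0.44413 − 0.17886 = 0.26527
NNT = 1 / ARR = 1 / 0.26527 = 3.770 → round up → 4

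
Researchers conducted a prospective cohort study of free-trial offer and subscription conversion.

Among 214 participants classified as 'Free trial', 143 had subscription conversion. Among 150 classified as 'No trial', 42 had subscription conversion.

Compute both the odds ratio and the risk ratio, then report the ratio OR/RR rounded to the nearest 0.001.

2.170

From the description: a = 143, b = 71, c = 42, d = 108.
OR = (143·108)/(71·42) = 15444/2982 = 5.17907
Risk in exposed = 143/214 = 0.66822; risk in unexposed = 42/150 = 0.28000; RR = 2.38652
OR/RR = 5.17907 / 2.38652 = 2.17014
The outcome is not rare, so the OR lies further from 1 than the RR.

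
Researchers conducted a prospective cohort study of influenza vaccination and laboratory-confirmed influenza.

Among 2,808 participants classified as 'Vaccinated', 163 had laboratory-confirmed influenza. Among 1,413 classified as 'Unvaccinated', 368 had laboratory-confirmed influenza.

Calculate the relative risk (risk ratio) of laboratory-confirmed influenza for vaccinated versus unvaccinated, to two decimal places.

From the description: a = 163, b = 2645, c = 368, d = 1045.
Risk in exposed = 163/2808 = 0.05805; risk in unexposed = 368/1413 = 0.26044.
RR = 0.05805 / 0.26044 = 0.22289
The risk is 78% lower among the exposed than among the unexposed.

0.22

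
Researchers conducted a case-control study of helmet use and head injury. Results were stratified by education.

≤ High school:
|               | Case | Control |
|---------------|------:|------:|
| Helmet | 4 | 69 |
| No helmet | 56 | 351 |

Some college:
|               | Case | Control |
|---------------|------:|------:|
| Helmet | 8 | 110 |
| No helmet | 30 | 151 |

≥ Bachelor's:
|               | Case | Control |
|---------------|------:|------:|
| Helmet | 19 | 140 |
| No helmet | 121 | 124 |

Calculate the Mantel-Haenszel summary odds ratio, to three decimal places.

0.210

OR_MH = Σ(aᵢdᵢ/nᵢ) / Σ(bᵢcᵢ/nᵢ), where nᵢ is the stratum total.
Stratum 1 (≤ High school): n = 480; a·d/n = 4·351/480 = 2.9250; b·c/n = 69·56/480 = 8.0500
Stratum 2 (Some college): n = 299; a·d/n = 8·151/299 = 4.0401; b·c/n = 110·30/299 = 11.0368
Stratum 3 (≥ Bachelor's): n = 404; a·d/n = 19·124/404 = 5.8317; b·c/n = 140·121/404 = 41.9307
OR_MH = (2.9250 + 4.0401 + 5.8317) / (8.0500 + 11.0368 + 41.9307) = 12.7968 / 61.0175 = 0.20972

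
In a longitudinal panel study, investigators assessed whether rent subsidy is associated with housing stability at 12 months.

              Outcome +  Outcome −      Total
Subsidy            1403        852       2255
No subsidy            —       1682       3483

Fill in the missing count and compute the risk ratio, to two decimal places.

The missing cell is in the unexposed row: 3483 − 1682 = 1801.
So a = 1403, b = 852, c = 1801, d = 1682.
RR = [a/(a+b)] / [c/(c+d)] = (1403/2255) / (1801/3483) = 0.62217/0.51708 = 1.20324

1.20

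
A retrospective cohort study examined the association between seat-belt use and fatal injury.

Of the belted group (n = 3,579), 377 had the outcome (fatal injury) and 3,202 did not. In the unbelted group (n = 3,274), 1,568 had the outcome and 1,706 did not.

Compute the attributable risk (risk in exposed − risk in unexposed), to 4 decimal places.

From the description: a = 377, b = 3202, c = 1568, d = 1706.
Risk in exposed = 377/3579 = 0.105337; risk in unexposed = 1568/3274 = 0.478925.
Risk difference = 0.105337 − 0.478925 = -0.373588

-0.3736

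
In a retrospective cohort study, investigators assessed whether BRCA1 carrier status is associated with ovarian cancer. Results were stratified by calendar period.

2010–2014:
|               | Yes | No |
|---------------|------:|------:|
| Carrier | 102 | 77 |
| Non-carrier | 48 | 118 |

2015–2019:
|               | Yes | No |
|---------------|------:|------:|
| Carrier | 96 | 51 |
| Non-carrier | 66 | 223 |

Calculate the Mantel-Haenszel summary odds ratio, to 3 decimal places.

OR_MH = Σ(aᵢdᵢ/nᵢ) / Σ(bᵢcᵢ/nᵢ), where nᵢ is the stratum total.
Stratum 1 (2010–2014): n = 345; a·d/n = 102·118/345 = 34.8870; b·c/n = 77·48/345 = 10.7130
Stratum 2 (2015–2019): n = 436; a·d/n = 96·223/436 = 49.1009; b·c/n = 51·66/436 = 7.7202
OR_MH = (34.8870 + 49.1009) / (10.7130 + 7.7202) = 83.9879 / 18.4332 = 4.55633

4.556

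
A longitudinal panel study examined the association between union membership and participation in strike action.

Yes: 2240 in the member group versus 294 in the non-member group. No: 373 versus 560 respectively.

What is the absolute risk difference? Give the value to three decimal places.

0.513

From the description: a = 2240, b = 373, c = 294, d = 560.
Risk in exposed = 2240/2613 = 0.857252; risk in unexposed = 294/854 = 0.344262.
Risk difference = 0.857252 − 0.344262 = 0.512990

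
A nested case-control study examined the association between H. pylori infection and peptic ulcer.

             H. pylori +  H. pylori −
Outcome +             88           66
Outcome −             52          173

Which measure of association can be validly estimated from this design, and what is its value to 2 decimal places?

Reading the table with exposure as columns: a = 88 (H. pylori +, case), b = 52 (H. pylori +, non-case), c = 66 (H. pylori −, case), d = 173.
This is a nested case-control study: participants were sampled on outcome status, so risks in the source population cannot be estimated directly — relative risk is not valid here. The odds ratio is the appropriate measure.
OR = (a·d)/(b·c) = (88 × 173) / (52 × 66) = 15224 / 3432 = 4.43590

4.44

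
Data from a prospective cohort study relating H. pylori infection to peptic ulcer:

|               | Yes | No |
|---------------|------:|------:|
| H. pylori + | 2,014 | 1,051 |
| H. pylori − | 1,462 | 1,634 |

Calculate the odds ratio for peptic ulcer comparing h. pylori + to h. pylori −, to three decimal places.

2.142

Cells: a = 2014, b = 1051, c = 1462, d = 1634.
OR = (a·d)/(b·c) = (2014 × 1634) / (1051 × 1462) = 3290876 / 1536562 = 2.14171
The odds of peptic ulcer are about 2.14 times as high in the h. pylori + group.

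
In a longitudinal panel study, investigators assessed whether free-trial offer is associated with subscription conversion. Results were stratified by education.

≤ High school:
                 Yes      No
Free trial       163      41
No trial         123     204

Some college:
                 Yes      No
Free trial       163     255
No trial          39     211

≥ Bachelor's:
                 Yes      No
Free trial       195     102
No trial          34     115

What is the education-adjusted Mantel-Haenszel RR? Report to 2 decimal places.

RR_MH = Σ(aᵢ·n₀ᵢ/nᵢ) / Σ(cᵢ·n₁ᵢ/nᵢ), with n₁ᵢ = aᵢ+bᵢ (exposed), n₀ᵢ = cᵢ+dᵢ (unexposed), nᵢ = n₁ᵢ+n₀ᵢ.
Stratum 1 (≤ High school): n₁ = 204, n₀ = 327, n = 531; a·n₀/n = 163·327/531 = 100.3785; c·n₁/n = 123·204/531 = 47.2542
Stratum 2 (Some college): n₁ = 418, n₀ = 250, n = 668; a·n₀/n = 163·250/668 = 61.0030; c·n₁/n = 39·418/668 = 24.4042
Stratum 3 (≥ Bachelor's): n₁ = 297, n₀ = 149, n = 446; a·n₀/n = 195·149/446 = 65.1457; c·n₁/n = 34·297/446 = 22.6413
RR_MH = (100.3785 + 61.0030 + 65.1457) / (47.2542 + 24.4042 + 22.6413) = 226.5273 / 94.2997 = 2.40221

2.40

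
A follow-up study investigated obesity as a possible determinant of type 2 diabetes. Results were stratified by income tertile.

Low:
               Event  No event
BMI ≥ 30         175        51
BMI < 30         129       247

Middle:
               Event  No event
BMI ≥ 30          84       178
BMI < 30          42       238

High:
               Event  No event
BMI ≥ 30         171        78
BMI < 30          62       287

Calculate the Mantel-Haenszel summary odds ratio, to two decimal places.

5.81

OR_MH = Σ(aᵢdᵢ/nᵢ) / Σ(bᵢcᵢ/nᵢ), where nᵢ is the stratum total.
Stratum 1 (Low): n = 602; a·d/n = 175·247/602 = 71.8023; b·c/n = 51·129/602 = 10.9286
Stratum 2 (Middle): n = 542; a·d/n = 84·238/542 = 36.8856; b·c/n = 178·42/542 = 13.7934
Stratum 3 (High): n = 598; a·d/n = 171·287/598 = 82.0686; b·c/n = 78·62/598 = 8.0870
OR_MH = (71.8023 + 36.8856 + 82.0686) / (10.9286 + 13.7934 + 8.0870) = 190.7565 / 32.8089 = 5.81417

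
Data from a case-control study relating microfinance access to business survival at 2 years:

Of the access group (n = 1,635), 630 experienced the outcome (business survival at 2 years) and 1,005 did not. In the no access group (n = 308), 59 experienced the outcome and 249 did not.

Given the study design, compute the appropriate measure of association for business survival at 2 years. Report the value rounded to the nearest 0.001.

From the description: a = 630, b = 1005, c = 59, d = 249.
This is a case-control study: participants were sampled on outcome status, so risks in the source population cannot be estimated directly — relative risk is not valid here. The odds ratio is the appropriate measure.
OR = (a·d)/(b·c) = (630 × 249) / (1005 × 59) = 156870 / 59295 = 2.64559

2.646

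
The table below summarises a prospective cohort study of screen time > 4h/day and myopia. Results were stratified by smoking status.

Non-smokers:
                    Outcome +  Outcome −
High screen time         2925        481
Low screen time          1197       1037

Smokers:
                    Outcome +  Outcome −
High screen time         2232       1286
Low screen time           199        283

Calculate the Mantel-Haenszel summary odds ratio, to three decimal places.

4.189

OR_MH = Σ(aᵢdᵢ/nᵢ) / Σ(bᵢcᵢ/nᵢ), where nᵢ is the stratum total.
Stratum 1 (Non-smokers): n = 5640; a·d/n = 2925·1037/5640 = 537.8059; b·c/n = 481·1197/5640 = 102.0846
Stratum 2 (Smokers): n = 4000; a·d/n = 2232·283/4000 = 157.9140; b·c/n = 1286·199/4000 = 63.9785
OR_MH = (537.8059 + 157.9140) / (102.0846 + 63.9785) = 695.7199 / 166.0631 = 4.18949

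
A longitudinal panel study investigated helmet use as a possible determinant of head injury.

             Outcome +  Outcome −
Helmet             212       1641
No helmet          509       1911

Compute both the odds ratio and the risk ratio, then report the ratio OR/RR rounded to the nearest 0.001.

0.892

Cells: a = 212, b = 1641, c = 509, d = 1911.
OR = (212·1911)/(1641·509) = 405132/835269 = 0.48503
Risk in exposed = 212/1853 = 0.11441; risk in unexposed = 509/2420 = 0.21033; RR = 0.54395
OR/RR = 0.48503 / 0.54395 = 0.89169
The outcome is not rare, so the OR lies further from 1 than the RR.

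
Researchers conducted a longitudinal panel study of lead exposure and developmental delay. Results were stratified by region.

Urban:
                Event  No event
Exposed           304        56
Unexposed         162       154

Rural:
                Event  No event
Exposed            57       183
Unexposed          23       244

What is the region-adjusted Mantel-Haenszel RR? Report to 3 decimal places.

RR_MH = Σ(aᵢ·n₀ᵢ/nᵢ) / Σ(cᵢ·n₁ᵢ/nᵢ), with n₁ᵢ = aᵢ+bᵢ (exposed), n₀ᵢ = cᵢ+dᵢ (unexposed), nᵢ = n₁ᵢ+n₀ᵢ.
Stratum 1 (Urban): n₁ = 360, n₀ = 316, n = 676; a·n₀/n = 304·316/676 = 142.1065; c·n₁/n = 162·360/676 = 86.2722
Stratum 2 (Rural): n₁ = 240, n₀ = 267, n = 507; a·n₀/n = 57·267/507 = 30.0178; c·n₁/n = 23·240/507 = 10.8876
RR_MH = (142.1065 + 30.0178) / (86.2722 + 10.8876) = 172.1243 / 97.1598 = 1.77156

1.772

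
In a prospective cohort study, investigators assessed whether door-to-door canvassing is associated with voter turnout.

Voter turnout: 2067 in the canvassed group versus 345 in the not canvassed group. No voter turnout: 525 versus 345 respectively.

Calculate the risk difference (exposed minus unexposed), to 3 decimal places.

From the description: a = 2067, b = 525, c = 345, d = 345.
Risk in exposed = 2067/2592 = 0.797454; risk in unexposed = 345/690 = 0.500000.
Risk difference = 0.797454 − 0.500000 = 0.297454

0.297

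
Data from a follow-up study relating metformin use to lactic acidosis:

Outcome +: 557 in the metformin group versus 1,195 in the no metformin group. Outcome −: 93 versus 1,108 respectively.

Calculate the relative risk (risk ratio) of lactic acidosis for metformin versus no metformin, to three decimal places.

From the description: a = 557, b = 93, c = 1195, d = 1108.
Risk in exposed = 557/650 = 0.85692; risk in unexposed = 1195/2303 = 0.51889.
RR = 0.85692 / 0.51889 = 1.65146
The risk among the exposed is 1.65 times that among the unexposed.

1.651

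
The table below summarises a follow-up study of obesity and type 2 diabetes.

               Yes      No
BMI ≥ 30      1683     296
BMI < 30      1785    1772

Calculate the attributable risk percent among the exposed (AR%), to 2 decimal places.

Cells: a = 1683, b = 296, c = 1785, d = 1772.
Risk in exposed = 1683/1979 = 0.85043; risk in unexposed = 1785/3557 = 0.50183.
RR = 0.85043/0.50183 = 1.69467
AR% = (RR − 1)/RR × 100 = (1.69467 − 1)/1.69467 × 100 = 40.9913%

40.99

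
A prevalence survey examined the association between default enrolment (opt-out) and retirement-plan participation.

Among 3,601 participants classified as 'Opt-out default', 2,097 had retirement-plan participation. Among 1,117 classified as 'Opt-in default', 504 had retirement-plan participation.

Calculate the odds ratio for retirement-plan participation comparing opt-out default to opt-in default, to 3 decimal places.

From the description: a = 2097, b = 1504, c = 504, d = 613.
OR = (a·d)/(b·c) = (2097 × 613) / (1504 × 504) = 1285461 / 758016 = 1.69582
The odds of retirement-plan participation are about 1.70 times as high in the opt-out default group.

1.696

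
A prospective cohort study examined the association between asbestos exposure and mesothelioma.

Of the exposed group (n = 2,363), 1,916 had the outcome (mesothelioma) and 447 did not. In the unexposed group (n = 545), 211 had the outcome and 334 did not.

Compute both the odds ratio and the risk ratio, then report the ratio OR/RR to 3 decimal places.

From the description: a = 1916, b = 447, c = 211, d = 334.
OR = (1916·334)/(447·211) = 639944/94317 = 6.78503
Risk in exposed = 1916/2363 = 0.81083; risk in unexposed = 211/545 = 0.38716; RR = 2.09433
OR/RR = 6.78503 / 2.09433 = 3.23971
The outcome is not rare, so the OR lies further from 1 than the RR.

3.240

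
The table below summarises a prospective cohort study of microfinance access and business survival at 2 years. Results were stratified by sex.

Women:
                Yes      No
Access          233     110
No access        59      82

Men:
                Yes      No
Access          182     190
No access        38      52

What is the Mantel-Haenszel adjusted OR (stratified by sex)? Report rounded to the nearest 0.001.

OR_MH = Σ(aᵢdᵢ/nᵢ) / Σ(bᵢcᵢ/nᵢ), where nᵢ is the stratum total.
Stratum 1 (Women): n = 484; a·d/n = 233·82/484 = 39.4752; b·c/n = 110·59/484 = 13.4091
Stratum 2 (Men): n = 462; a·d/n = 182·52/462 = 20.4848; b·c/n = 190·38/462 = 15.6277
OR_MH = (39.4752 + 20.4848) / (13.4091 + 15.6277) = 59.9601 / 29.0368 = 2.06497

2.065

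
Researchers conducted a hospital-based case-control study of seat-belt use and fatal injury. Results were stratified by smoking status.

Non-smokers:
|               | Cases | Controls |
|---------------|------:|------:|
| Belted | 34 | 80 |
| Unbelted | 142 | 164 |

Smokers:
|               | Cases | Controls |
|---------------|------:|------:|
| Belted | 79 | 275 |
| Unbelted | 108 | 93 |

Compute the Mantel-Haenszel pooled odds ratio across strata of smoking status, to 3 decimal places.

0.329

OR_MH = Σ(aᵢdᵢ/nᵢ) / Σ(bᵢcᵢ/nᵢ), where nᵢ is the stratum total.
Stratum 1 (Non-smokers): n = 420; a·d/n = 34·164/420 = 13.2762; b·c/n = 80·142/420 = 27.0476
Stratum 2 (Smokers): n = 555; a·d/n = 79·93/555 = 13.2378; b·c/n = 275·108/555 = 53.5135
OR_MH = (13.2762 + 13.2378) / (27.0476 + 53.5135) = 26.5140 / 80.5611 = 0.32912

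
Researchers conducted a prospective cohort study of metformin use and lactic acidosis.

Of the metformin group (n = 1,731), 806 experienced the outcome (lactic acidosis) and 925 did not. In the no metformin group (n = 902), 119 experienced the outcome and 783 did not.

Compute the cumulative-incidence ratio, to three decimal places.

From the description: a = 806, b = 925, c = 119, d = 783.
Risk in exposed = 806/1731 = 0.46563; risk in unexposed = 119/902 = 0.13193.
RR = 0.46563 / 0.13193 = 3.52937
The risk among the exposed is 3.53 times that among the unexposed.

3.529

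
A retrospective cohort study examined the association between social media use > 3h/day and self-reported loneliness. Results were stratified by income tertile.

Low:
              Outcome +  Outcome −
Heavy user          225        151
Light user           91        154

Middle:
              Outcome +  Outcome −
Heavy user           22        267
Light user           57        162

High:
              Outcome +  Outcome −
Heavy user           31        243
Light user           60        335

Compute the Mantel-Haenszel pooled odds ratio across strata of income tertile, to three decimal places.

1.060

OR_MH = Σ(aᵢdᵢ/nᵢ) / Σ(bᵢcᵢ/nᵢ), where nᵢ is the stratum total.
Stratum 1 (Low): n = 621; a·d/n = 225·154/621 = 55.7971; b·c/n = 151·91/621 = 22.1272
Stratum 2 (Middle): n = 508; a·d/n = 22·162/508 = 7.0157; b·c/n = 267·57/508 = 29.9587
Stratum 3 (High): n = 669; a·d/n = 31·335/669 = 15.5232; b·c/n = 243·60/669 = 21.7937
OR_MH = (55.7971 + 7.0157 + 15.5232) / (22.1272 + 29.9587 + 21.7937) = 78.3360 / 73.8796 = 1.06032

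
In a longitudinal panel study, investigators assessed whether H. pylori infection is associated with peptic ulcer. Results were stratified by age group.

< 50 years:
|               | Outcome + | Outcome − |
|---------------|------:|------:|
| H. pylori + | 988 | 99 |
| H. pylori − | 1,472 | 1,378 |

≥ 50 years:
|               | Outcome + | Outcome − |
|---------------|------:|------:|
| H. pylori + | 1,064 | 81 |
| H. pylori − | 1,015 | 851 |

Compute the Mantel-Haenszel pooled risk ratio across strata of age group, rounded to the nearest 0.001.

RR_MH = Σ(aᵢ·n₀ᵢ/nᵢ) / Σ(cᵢ·n₁ᵢ/nᵢ), with n₁ᵢ = aᵢ+bᵢ (exposed), n₀ᵢ = cᵢ+dᵢ (unexposed), nᵢ = n₁ᵢ+n₀ᵢ.
Stratum 1 (< 50 years): n₁ = 1087, n₀ = 2850, n = 3937; a·n₀/n = 988·2850/3937 = 715.2146; c·n₁/n = 1472·1087/3937 = 406.4171
Stratum 2 (≥ 50 years): n₁ = 1145, n₀ = 1866, n = 3011; a·n₀/n = 1064·1866/3011 = 659.3902; c·n₁/n = 1015·1145/3011 = 385.9764
RR_MH = (715.2146 + 659.3902) / (406.4171 + 385.9764) = 1374.6049 / 792.3935 = 1.73475

1.735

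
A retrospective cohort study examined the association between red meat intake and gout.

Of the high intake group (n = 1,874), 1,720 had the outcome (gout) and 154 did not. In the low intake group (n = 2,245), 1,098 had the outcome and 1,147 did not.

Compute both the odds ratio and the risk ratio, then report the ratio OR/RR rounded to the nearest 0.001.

From the description: a = 1720, b = 154, c = 1098, d = 1147.
OR = (1720·1147)/(154·1098) = 1972840/169092 = 11.66726
Risk in exposed = 1720/1874 = 0.91782; risk in unexposed = 1098/2245 = 0.48909; RR = 1.87660
OR/RR = 11.66726 / 1.87660 = 6.21722
The outcome is not rare, so the OR lies further from 1 than the RR.

6.217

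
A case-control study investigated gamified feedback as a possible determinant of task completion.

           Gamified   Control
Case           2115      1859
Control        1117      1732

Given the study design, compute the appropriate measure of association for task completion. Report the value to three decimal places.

1.764

Reading the table with exposure as columns: a = 2115 (Gamified, case), b = 1117 (Gamified, non-case), c = 1859 (Control, case), d = 1732.
This is a case-control study: participants were sampled on outcome status, so risks in the source population cannot be estimated directly — relative risk is not valid here. The odds ratio is the appropriate measure.
OR = (a·d)/(b·c) = (2115 × 1732) / (1117 × 1859) = 3663180 / 2076503 = 1.76411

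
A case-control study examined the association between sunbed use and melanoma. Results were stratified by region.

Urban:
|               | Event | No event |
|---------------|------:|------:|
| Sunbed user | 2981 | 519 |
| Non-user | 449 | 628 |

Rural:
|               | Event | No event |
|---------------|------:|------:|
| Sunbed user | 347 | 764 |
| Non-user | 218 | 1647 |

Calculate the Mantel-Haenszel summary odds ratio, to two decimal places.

5.62

OR_MH = Σ(aᵢdᵢ/nᵢ) / Σ(bᵢcᵢ/nᵢ), where nᵢ is the stratum total.
Stratum 1 (Urban): n = 4577; a·d/n = 2981·628/4577 = 409.0164; b·c/n = 519·449/4577 = 50.9135
Stratum 2 (Rural): n = 2976; a·d/n = 347·1647/2976 = 192.0393; b·c/n = 764·218/2976 = 55.9651
OR_MH = (409.0164 + 192.0393) / (50.9135 + 55.9651) = 601.0557 / 106.8785 = 5.62373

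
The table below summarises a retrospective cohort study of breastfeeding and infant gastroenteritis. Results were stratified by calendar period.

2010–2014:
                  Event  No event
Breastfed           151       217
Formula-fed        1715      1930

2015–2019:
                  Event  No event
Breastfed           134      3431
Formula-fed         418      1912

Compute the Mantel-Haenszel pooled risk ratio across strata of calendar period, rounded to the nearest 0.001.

RR_MH = Σ(aᵢ·n₀ᵢ/nᵢ) / Σ(cᵢ·n₁ᵢ/nᵢ), with n₁ᵢ = aᵢ+bᵢ (exposed), n₀ᵢ = cᵢ+dᵢ (unexposed), nᵢ = n₁ᵢ+n₀ᵢ.
Stratum 1 (2010–2014): n₁ = 368, n₀ = 3645, n = 4013; a·n₀/n = 151·3645/4013 = 137.1530; c·n₁/n = 1715·368/4013 = 157.2689
Stratum 2 (2015–2019): n₁ = 3565, n₀ = 2330, n = 5895; a·n₀/n = 134·2330/5895 = 52.9635; c·n₁/n = 418·3565/5895 = 252.7854
RR_MH = (137.1530 + 52.9635) / (157.2689 + 252.7854) = 190.1165 / 410.0543 = 0.46364

0.464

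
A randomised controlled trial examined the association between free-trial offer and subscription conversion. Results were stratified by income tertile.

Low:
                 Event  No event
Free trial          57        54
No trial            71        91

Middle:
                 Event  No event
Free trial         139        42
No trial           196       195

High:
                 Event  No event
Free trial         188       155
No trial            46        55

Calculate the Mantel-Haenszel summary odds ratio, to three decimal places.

OR_MH = Σ(aᵢdᵢ/nᵢ) / Σ(bᵢcᵢ/nᵢ), where nᵢ is the stratum total.
Stratum 1 (Low): n = 273; a·d/n = 57·91/273 = 19.0000; b·c/n = 54·71/273 = 14.0440
Stratum 2 (Middle): n = 572; a·d/n = 139·195/572 = 47.3864; b·c/n = 42·196/572 = 14.3916
Stratum 3 (High): n = 444; a·d/n = 188·55/444 = 23.2883; b·c/n = 155·46/444 = 16.0586
OR_MH = (19.0000 + 47.3864 + 23.2883) / (14.0440 + 14.3916 + 16.0586) = 89.6747 / 44.4941 = 2.01543

2.015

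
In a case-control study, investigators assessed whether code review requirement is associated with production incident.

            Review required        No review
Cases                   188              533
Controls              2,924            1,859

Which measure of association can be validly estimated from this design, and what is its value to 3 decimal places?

Reading the table with exposure as columns: a = 188 (Review required, case), b = 2924 (Review required, non-case), c = 533 (No review, case), d = 1859.
This is a case-control study: participants were sampled on outcome status, so risks in the source population cannot be estimated directly — relative risk is not valid here. The odds ratio is the appropriate measure.
OR = (a·d)/(b·c) = (188 × 1859) / (2924 × 533) = 349492 / 1558492 = 0.22425

0.224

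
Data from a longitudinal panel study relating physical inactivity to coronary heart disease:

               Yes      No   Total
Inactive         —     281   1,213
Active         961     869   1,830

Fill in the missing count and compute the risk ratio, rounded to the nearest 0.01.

1.46

The missing cell is in the exposed row: 1213 − 281 = 932.
So a = 932, b = 281, c = 961, d = 869.
RR = [a/(a+b)] / [c/(c+d)] = (932/1213) / (961/1830) = 0.76834/0.52514 = 1.46313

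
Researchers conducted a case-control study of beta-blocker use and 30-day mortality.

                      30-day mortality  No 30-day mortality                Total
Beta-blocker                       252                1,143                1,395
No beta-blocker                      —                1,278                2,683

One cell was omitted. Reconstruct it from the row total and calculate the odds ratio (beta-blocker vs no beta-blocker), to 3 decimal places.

The missing cell is in the unexposed row: 2683 − 1278 = 1405.
So a = 252, b = 1143, c = 1405, d = 1278.
OR = (a·d)/(b·c) = (252 × 1278) / (1143 × 1405) = 322056 / 1605915 = 0.20054

0.201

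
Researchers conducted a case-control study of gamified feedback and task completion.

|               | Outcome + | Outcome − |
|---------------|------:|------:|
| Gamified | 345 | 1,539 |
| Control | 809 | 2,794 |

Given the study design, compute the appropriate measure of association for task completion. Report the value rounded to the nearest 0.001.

Cells: a = 345, b = 1539, c = 809, d = 2794.
This is a case-control study: participants were sampled on outcome status, so risks in the source population cannot be estimated directly — relative risk is not valid here. The odds ratio is the appropriate measure.
OR = (a·d)/(b·c) = (345 × 2794) / (1539 × 809) = 963930 / 1245051 = 0.77421

0.774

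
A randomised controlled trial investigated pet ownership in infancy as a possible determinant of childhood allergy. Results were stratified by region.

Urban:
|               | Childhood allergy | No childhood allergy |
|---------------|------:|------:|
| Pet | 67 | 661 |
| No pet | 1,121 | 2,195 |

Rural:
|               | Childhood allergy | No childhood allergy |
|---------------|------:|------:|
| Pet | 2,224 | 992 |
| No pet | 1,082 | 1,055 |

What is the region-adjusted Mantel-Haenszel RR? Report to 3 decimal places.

1.107

RR_MH = Σ(aᵢ·n₀ᵢ/nᵢ) / Σ(cᵢ·n₁ᵢ/nᵢ), with n₁ᵢ = aᵢ+bᵢ (exposed), n₀ᵢ = cᵢ+dᵢ (unexposed), nᵢ = n₁ᵢ+n₀ᵢ.
Stratum 1 (Urban): n₁ = 728, n₀ = 3316, n = 4044; a·n₀/n = 67·3316/4044 = 54.9387; c·n₁/n = 1121·728/4044 = 201.8022
Stratum 2 (Rural): n₁ = 3216, n₀ = 2137, n = 5353; a·n₀/n = 2224·2137/5353 = 887.8550; c·n₁/n = 1082·3216/5353 = 650.0489
RR_MH = (54.9387 + 887.8550) / (201.8022 + 650.0489) = 942.7937 / 851.8511 = 1.10676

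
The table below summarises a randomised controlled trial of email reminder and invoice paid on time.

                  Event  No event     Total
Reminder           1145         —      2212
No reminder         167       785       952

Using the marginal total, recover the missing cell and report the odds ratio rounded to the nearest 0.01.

The missing cell is in the exposed row: 2212 − 1145 = 1067.
So a = 1145, b = 1067, c = 167, d = 785.
OR = (a·d)/(b·c) = (1145 × 785) / (1067 × 167) = 898825 / 178189 = 5.04422

5.04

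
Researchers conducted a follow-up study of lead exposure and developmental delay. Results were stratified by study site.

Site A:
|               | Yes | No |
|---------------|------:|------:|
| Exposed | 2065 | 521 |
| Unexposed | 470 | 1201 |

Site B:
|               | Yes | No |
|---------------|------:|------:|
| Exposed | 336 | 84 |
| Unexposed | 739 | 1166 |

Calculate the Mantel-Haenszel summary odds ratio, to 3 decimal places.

OR_MH = Σ(aᵢdᵢ/nᵢ) / Σ(bᵢcᵢ/nᵢ), where nᵢ is the stratum total.
Stratum 1 (Site A): n = 4257; a·d/n = 2065·1201/4257 = 582.5852; b·c/n = 521·470/4257 = 57.5217
Stratum 2 (Site B): n = 2325; a·d/n = 336·1166/2325 = 168.5058; b·c/n = 84·739/2325 = 26.6994
OR_MH = (582.5852 + 168.5058) / (57.5217 + 26.6994) = 751.0910 / 84.2211 = 8.91809

8.918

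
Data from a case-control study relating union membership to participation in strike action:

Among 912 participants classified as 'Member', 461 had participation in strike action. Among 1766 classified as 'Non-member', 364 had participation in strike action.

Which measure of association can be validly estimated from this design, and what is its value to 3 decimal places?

3.937

From the description: a = 461, b = 451, c = 364, d = 1402.
This is a case-control study: participants were sampled on outcome status, so risks in the source population cannot be estimated directly — relative risk is not valid here. The odds ratio is the appropriate measure.
OR = (a·d)/(b·c) = (461 × 1402) / (451 × 364) = 646322 / 164164 = 3.93705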